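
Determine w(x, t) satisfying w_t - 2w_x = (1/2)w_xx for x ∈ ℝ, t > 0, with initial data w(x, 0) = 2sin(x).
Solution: Change to a moving frame: let η = x + 2t, σ = t and write w(x,t) = u(η,σ).
By the chain rule w_t = u_σ + 2u_η, w_x = u_η, w_xx = u_ηη.
Then w_t - 2w_x = u_σ: the advection term cancels and the PDE becomes the heat equation u_σ = (1/2)u_ηη on η ∈ ℝ.
Initial data: u(η,0) = w(η,0) = 2sin(η).
On η ∈ ℝ each mode satisfies (sin(nη))″ = -n² sin(nη), so exp(-n²σ/2) sin(nη) solves the heat equation; by superposition u(η,σ) = Σ c_n exp(-n²σ/2) sin(nη).
Reading off the coefficients: c_1=2, so u(η,σ) = 2exp(-σ/2)sin(η).
Substituting back η = x + 2t, σ = t: w(x,t) = u(x + 2t, t).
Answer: w(x, t) = 2exp(-t/2)sin(2t + x)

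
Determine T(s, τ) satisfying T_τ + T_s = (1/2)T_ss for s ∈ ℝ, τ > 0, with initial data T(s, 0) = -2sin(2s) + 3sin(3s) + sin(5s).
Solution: Moving frame: η = s - τ, σ = τ, T = u(η,σ), so T_τ = u_σ - u_η and T_ss = u_ηη.
Hence T_τ + T_s = u_σ and the PDE becomes the heat equation u_σ = (1/2)u_ηη on η ∈ ℝ.
Initial data: u(η,0) = T(η,0) = -2sin(2η) + 3sin(3η) + sin(5η). Each mode sin(nη) decays as exp(-n²σ/2) on ℝ, so u(η,σ) = Σ c_n exp(-n²σ/2) sin(nη) with c_2=-2, c_3=3, c_5=1: u(η,σ) = -2exp(-2σ)sin(2η) + 3exp(-9σ/2)sin(3η) + exp(-25σ/2)sin(5η).
Substituting back: T(s,τ) = u(s - τ, τ).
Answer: T(s, τ) = -2exp(-2τ)sin(2s - 2τ) + 3exp(-9τ/2)sin(3s - 3τ) + exp(-25τ/2)sin(5s - 5τ)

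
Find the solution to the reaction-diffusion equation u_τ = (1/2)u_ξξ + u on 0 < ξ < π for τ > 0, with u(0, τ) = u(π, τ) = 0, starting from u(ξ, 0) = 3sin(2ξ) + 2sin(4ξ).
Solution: Substitute u = exp(τ)w, i.e. w = exp(-τ)u.
By the product rule, u_τ = exp(τ)(w_τ + w), u_ξξ = exp(τ)w_ξξ.
Substituting into the PDE and dividing by exp(τ): w_τ + w = (1/2)w_ξξ + w.
The lower-order terms cancel, leaving the standard heat equation w_τ = (1/2)w_ξξ.
Initial data for w: w(ξ,0) = u(ξ,0) = 3sin(2ξ) + 2sin(4ξ). The boundary conditions carry over: w(0,τ) = w(π,τ) = 0.
Solve for w:
  Using separation of variables w = X(ξ)T(τ):
  Eigenfunctions: sin(nξ), n = 1, 2, 3, ...
  General solution: w(ξ, τ) = Σ c_n sin(nξ) exp(-n² τ/2)
  Matching w(ξ,0) = 3sin(2ξ) + 2sin(4ξ) term by term: c_2=3, c_4=2.
Hence w(ξ,τ) = 3exp(-2τ)sin(2ξ) + 2exp(-8τ)sin(4ξ).
Transform back: u(ξ,τ) = exp(τ)w(ξ,τ).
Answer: u(ξ, τ) = 3exp(-τ)sin(2ξ) + 2exp(-7τ)sin(4ξ)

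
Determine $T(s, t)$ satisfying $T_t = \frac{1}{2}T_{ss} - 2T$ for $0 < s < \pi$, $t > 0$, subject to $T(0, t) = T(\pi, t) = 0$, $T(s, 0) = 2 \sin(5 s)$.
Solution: Substitute $T = e^{-2t}u$, i.e. $u = e^{2t}T$.
By the product rule, $T_t = e^{-2t}(u_t - 2u)$, $T_{ss} = e^{-2t}u_{ss}$.
Substituting into the PDE and dividing by $e^{-2t}$: $u_t - 2u = \frac{1}{2}u_{ss} - 2u$.
The lower-order terms cancel, leaving the standard heat equation $u_t = \frac{1}{2}u_{ss}$.
Initial data for $u$: $u(s,0) = T(s,0) = 2 \sin(5 s)$. The boundary conditions carry over: $u(0,t) = u(\pi,t) = 0$.
Solve for $u$:
  Using separation of variables $u = X(s)G(t)$:
  Eigenfunctions: $\sin(ns)$, $n = 1, 2, 3, \ldots$
  General solution: $u(s, t) = \sum c_n \sin(ns) e^{-n^2 t/2}$
  Matching $u(s,0) = 2 \sin(5 s)$ term by term: $c_5=2$.
Hence $u(s,t) = 2 e^{-25 t/2} \sin(5 s)$.
Transform back: $T(s,t) = e^{-2t}u(s,t)$.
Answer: $T(s, t) = 2 e^{-29 t/2} \sin(5 s)$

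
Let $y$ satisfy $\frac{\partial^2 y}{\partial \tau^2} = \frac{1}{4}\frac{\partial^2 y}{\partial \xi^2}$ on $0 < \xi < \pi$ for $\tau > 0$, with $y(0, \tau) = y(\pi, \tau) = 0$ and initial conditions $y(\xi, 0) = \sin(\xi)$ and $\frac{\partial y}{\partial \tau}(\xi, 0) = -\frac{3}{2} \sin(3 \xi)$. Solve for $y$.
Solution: Separating variables: $y = \sum [A_n \cos(\omega_n \tau) + B_n \sin(\omega_n \tau)] \sin(n\xi)$, $\omega_n = n/2$. From ICs ($B_n$ = velocity coefficient / $\omega_n$): $A_1=1, B_3=-1$.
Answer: $y(\xi, \tau) = - \sin(3 \tau/2) \sin(3 \xi) + \sin(\xi) \cos(\tau/2)$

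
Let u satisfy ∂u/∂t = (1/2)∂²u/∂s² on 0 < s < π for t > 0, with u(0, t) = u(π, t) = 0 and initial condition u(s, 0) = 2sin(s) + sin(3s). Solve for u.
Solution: Separating variables: u = Σ c_n exp(-n²t/2) sin(ns). From u(s,0) = 2sin(s) + sin(3s): c_1=2, c_3=1.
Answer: u(s, t) = 2exp(-t/2)sin(s) + exp(-9t/2)sin(3s)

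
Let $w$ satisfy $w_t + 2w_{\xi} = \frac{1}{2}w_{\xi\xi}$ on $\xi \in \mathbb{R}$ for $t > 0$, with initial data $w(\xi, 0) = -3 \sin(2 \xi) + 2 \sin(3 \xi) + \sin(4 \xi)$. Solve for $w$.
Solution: Moving frame: $\eta = \xi - 2t$, $\sigma = t$, $w = u(\eta,\sigma)$, so $w_t = u_{\sigma} - 2u_{\eta}$ and $w_{\xi\xi} = u_{\eta\eta}$.
Hence $w_t + 2w_{\xi} = u_{\sigma}$ and the PDE becomes the heat equation $u_{\sigma} = \frac{1}{2}u_{\eta\eta}$ on $\eta \in \mathbb{R}$.
Initial data: $u(\eta,0) = w(\eta,0) = -3 \sin(2 \eta) + 2 \sin(3 \eta) + \sin(4 \eta)$. Each mode $\sin(n\eta)$ decays as $e^{-n^2\sigma/2}$ on $\mathbb{R}$, so $u(\eta,\sigma) = \sum c_n e^{-n^2\sigma/2} \sin(n\eta)$ with $c_2=-3, c_3=2, c_4=1$: $u(\eta,\sigma) = -3 e^{-2 \sigma} \sin(2 \eta) + e^{-8 \sigma} \sin(4 \eta) + 2 e^{-9 \sigma/2} \sin(3 \eta)$.
Substituting back: $w(\xi,t) = u(\xi - 2t, t)$.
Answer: $w(\xi, t) = -3 e^{-2 t} \sin(2 \xi - 4 t) + e^{-8 t} \sin(4 \xi - 8 t) + 2 e^{-9 t/2} \sin(3 \xi - 6 t)$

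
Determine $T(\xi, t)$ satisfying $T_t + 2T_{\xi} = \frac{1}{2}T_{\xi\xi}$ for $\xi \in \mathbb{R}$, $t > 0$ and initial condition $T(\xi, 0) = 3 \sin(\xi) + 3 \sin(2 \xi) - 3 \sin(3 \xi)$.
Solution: Change to a moving frame: let $\eta = \xi - 2t$, $\sigma = t$ and write $T(\xi,t) = u(\eta,\sigma)$.
By the chain rule $T_t = u_{\sigma} - 2u_{\eta}$, $T_{\xi} = u_{\eta}$, $T_{\xi\xi} = u_{\eta\eta}$.
Then $T_t + 2T_{\xi} = u_{\sigma}$: the advection term cancels and the PDE becomes the heat equation $u_{\sigma} = \frac{1}{2}u_{\eta\eta}$ on $\eta \in \mathbb{R}$.
Initial data: $u(\eta,0) = T(\eta,0) = 3 \sin(\eta) + 3 \sin(2 \eta) - 3 \sin(3 \eta)$.
On $\eta \in \mathbb{R}$ each mode satisfies $(\sin(n\eta))'' = -n^2 \sin(n\eta)$, so $e^{-n^2\sigma/2} \sin(n\eta)$ solves the heat equation; by superposition $u(\eta,\sigma) = \sum c_n e^{-n^2\sigma/2} \sin(n\eta)$.
Reading off the coefficients: $c_1=3, c_2=3, c_3=-3$, so $u(\eta,\sigma) = 3 e^{-2 \sigma} \sin(2 \eta) + 3 e^{-\sigma/2} \sin(\eta) - 3 e^{-9 \sigma/2} \sin(3 \eta)$.
Substituting back $\eta = \xi - 2t$, $\sigma = t$: $T(\xi,t) = u(\xi - 2t, t)$.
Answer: $T(\xi, t) = 3 e^{-2 t} \sin(2 \xi - 4 t) + 3 e^{-t/2} \sin(\xi - 2 t) - 3 e^{-9 t/2} \sin(3 \xi - 6 t)$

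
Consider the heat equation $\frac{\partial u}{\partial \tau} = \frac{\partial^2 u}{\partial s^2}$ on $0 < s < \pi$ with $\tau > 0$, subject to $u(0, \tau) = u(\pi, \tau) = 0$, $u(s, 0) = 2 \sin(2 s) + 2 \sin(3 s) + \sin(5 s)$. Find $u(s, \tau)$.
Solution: Using separation of variables $u = X(s)T(\tau)$:
Eigenfunctions: $\sin(ns)$, $n = 1, 2, 3, \ldots$
General solution: $u(s, \tau) = \sum c_n \sin(ns) e^{-n^2 \tau}$
Matching $u(s,0) = 2 \sin(2 s) + 2 \sin(3 s) + \sin(5 s)$ term by term: $c_2=2, c_3=2, c_5=1$.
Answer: $u(s, \tau) = 2 e^{-4 \tau} \sin(2 s) + 2 e^{-9 \tau} \sin(3 s) + e^{-25 \tau} \sin(5 s)$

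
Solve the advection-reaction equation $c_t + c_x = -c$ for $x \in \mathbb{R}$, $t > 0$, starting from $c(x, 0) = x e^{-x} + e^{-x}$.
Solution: Substitute $c = e^{-x}u$.
Then $c_x = e^{-x}(u_x - u)$, $c_t = e^{-x}u_t$; substituting and dividing by $e^{-x}$, the lower-order terms cancel: $u_t + u_x = 0$ (standard advection equation).
Data for $u$: $u(x,0) = e^{x}c(x,0) = x + 1$.
By characteristics ($dx/dt = 1$), $u(x,t) = f(x - t)$ with $f = u( \cdot , 0)$.
So $u(x,t) = - t + x + 1$, and $c(x,t) = e^{-x}u(x,t)$.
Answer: $c(x, t) = - t e^{-x} + x e^{-x} + e^{-x}$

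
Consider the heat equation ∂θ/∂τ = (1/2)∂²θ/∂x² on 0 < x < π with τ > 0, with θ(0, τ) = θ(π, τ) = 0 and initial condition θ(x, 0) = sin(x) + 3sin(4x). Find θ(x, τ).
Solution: Separating variables: θ = Σ c_n exp(-n²τ/2) sin(nx). From θ(x,0) = sin(x) + 3sin(4x): c_1=1, c_4=3.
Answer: θ(x, τ) = 3exp(-8τ)sin(4x) + exp(-τ/2)sin(x)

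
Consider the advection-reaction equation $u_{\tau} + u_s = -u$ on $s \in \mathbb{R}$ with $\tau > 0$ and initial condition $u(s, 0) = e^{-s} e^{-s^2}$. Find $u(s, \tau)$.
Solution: Substitute $u = e^{-s}w$.
Then $u_s = e^{-s}(w_s - w)$, $u_{\tau} = e^{-s}w_{\tau}$; substituting and dividing by $e^{-s}$, the lower-order terms cancel: $w_{\tau} + w_s = 0$ (standard advection equation).
Data for $w$: $w(s,0) = e^{s}u(s,0) = e^{-s^2}$.
By characteristics ($ds/d\tau = 1$), $w(s,\tau) = f(s - \tau)$ with $f = w( \cdot , 0)$.
So $w(s,\tau) = e^{-(s - \tau)^2}$, and $u(s,\tau) = e^{-s}w(s,\tau)$.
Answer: $u(s, \tau) = e^{-s} e^{-(-\tau + s)^2}$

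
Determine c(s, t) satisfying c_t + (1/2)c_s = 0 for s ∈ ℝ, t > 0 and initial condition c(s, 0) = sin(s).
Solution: By characteristics (ds/dt = 1/2), c(s,t) = f(s - (1/2)t) with f = c(·, 0).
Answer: c(s, t) = sin(s - t/2)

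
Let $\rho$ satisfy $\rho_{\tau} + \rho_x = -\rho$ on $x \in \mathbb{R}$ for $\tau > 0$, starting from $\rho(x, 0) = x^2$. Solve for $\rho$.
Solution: Substitute $\rho = e^{-\tau}u$.
Then $\rho_{\tau} = e^{-\tau}(u_{\tau} - u)$, $\rho_x = e^{-\tau}u_x$; substituting and dividing by $e^{-\tau}$, the lower-order terms cancel: $u_{\tau} + u_x = 0$ (standard advection equation).
Data for $u$: $u(x,0) = \rho(x,0) = x^2$.
By characteristics ($dx/d\tau = 1$), $u(x,\tau) = f(x - \tau)$ with $f = u( \cdot , 0)$.
So $u(x,\tau) = x^2 - 2 x \tau + \tau^2$, and $\rho(x,\tau) = e^{-\tau}u(x,\tau)$.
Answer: $\rho(x, \tau) = \tau^2 e^{-\tau} - 2 \tau x e^{-\tau} + x^2 e^{-\tau}$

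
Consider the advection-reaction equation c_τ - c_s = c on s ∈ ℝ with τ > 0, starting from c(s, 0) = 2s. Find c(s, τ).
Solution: Substitute c = exp(τ)u.
Then c_τ = exp(τ)(u_τ + u), c_s = exp(τ)u_s; substituting and dividing by exp(τ), the lower-order terms cancel: u_τ - u_s = 0 (standard advection equation).
Data for u: u(s,0) = c(s,0) = 2s.
By characteristics (ds/dτ = -1), u(s,τ) = f(s + τ) with f = u(·, 0).
So u(s,τ) = 2s + 2τ, and c(s,τ) = exp(τ)u(s,τ).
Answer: c(s, τ) = 2sexp(τ) + 2τexp(τ)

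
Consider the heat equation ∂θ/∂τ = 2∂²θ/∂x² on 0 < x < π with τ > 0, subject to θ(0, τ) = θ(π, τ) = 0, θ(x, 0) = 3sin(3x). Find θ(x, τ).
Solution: Separating variables: θ = Σ c_n exp(-2n²τ) sin(nx). From θ(x,0) = 3sin(3x): c_3=3.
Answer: θ(x, τ) = 3exp(-18τ)sin(3x)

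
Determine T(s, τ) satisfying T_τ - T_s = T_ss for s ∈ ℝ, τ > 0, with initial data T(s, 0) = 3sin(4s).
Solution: Change to a moving frame: let η = s + τ, σ = τ and write T(s,τ) = u(η,σ).
By the chain rule T_τ = u_σ + u_η, T_s = u_η, T_ss = u_ηη.
Then T_τ - T_s = u_σ: the advection term cancels and the PDE becomes the heat equation u_σ = u_ηη on η ∈ ℝ.
Initial data: u(η,0) = T(η,0) = 3sin(4η).
On η ∈ ℝ each mode satisfies (sin(nη))″ = -n² sin(nη), so exp(-n²σ) sin(nη) solves the heat equation; by superposition u(η,σ) = Σ c_n exp(-n²σ) sin(nη).
Reading off the coefficients: c_4=3, so u(η,σ) = 3exp(-16σ)sin(4η).
Substituting back η = s + τ, σ = τ: T(s,τ) = u(s + τ, τ).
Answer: T(s, τ) = 3exp(-16τ)sin(4s + 4τ)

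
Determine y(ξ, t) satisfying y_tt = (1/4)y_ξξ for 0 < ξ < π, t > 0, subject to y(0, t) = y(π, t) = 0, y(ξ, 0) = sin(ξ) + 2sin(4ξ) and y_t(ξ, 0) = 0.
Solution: Using separation of variables y = X(ξ)T(t):
Eigenfunctions: sin(nξ), n = 1, 2, 3, ...
General solution: y(ξ, t) = Σ [A_n cos(n t/2) + B_n sin(n t/2)] sin(nξ)
From y(ξ,0) = sin(ξ) + 2sin(4ξ): A_1=1, A_4=2. From y_t(ξ,0) = 0: all B_n = 0.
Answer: y(ξ, t) = sin(ξ)cos(t/2) + 2sin(4ξ)cos(2t)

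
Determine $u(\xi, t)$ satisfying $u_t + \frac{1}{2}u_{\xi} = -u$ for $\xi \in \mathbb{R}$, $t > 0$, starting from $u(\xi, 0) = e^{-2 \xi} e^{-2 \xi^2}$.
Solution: Substitute $u = e^{-2\xi}w$, i.e. $w = e^{2\xi}u$.
By the product rule, $u_{\xi} = e^{-2\xi}(w_{\xi} - 2w)$, $u_t = e^{-2\xi}w_t$.
Substituting into the PDE and dividing by $e^{-2\xi}$: $w_t + \frac{1}{2}(w_{\xi} - 2w) = -w$.
The lower-order terms cancel, leaving the standard advection equation $w_t + \frac{1}{2}w_{\xi} = 0$.
Initial data for $w$: $w(\xi,0) = e^{2\xi}u(\xi,0) = e^{-2 \xi^2}$.
Solve for $w$:
  By method of characteristics (waves move right with speed 1/2):
  Along characteristics $\xi - \frac{1}{2}t =$ const, $w$ is constant, so $w(\xi,t) = f(\xi - \frac{1}{2}t)$ with $f = w( \cdot , 0)$.
Hence $w(\xi,t) = e^{-2 (-t/2 + \xi)^2}$.
Transform back: $u(\xi,t) = e^{-2\xi}w(\xi,t)$.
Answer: $u(\xi, t) = e^{-2 \xi} e^{-2 (\xi - t/2)^2}$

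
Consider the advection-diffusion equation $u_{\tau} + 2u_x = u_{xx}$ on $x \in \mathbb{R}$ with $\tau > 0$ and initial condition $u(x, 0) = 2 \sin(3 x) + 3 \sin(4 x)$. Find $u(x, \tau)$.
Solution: Moving frame: $\eta = x - 2\tau$, $\sigma = \tau$, $u = w(\eta,\sigma)$, so $u_{\tau} = w_{\sigma} - 2w_{\eta}$ and $u_{xx} = w_{\eta\eta}$.
Hence $u_{\tau} + 2u_x = w_{\sigma}$ and the PDE becomes the heat equation $w_{\sigma} = w_{\eta\eta}$ on $\eta \in \mathbb{R}$.
Initial data: $w(\eta,0) = u(\eta,0) = 2 \sin(3 \eta) + 3 \sin(4 \eta)$. Each mode $\sin(n\eta)$ decays as $e^{-n^2\sigma}$ on $\mathbb{R}$, so $w(\eta,\sigma) = \sum c_n e^{-n^2\sigma} \sin(n\eta)$ with $c_3=2, c_4=3$: $w(\eta,\sigma) = 2 e^{-9 \sigma} \sin(3 \eta) + 3 e^{-16 \sigma} \sin(4 \eta)$.
Substituting back: $u(x,\tau) = w(x - 2\tau, \tau)$.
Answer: $u(x, \tau) = -2 e^{-9 \tau} \sin(6 \tau - 3 x) - 3 e^{-16 \tau} \sin(8 \tau - 4 x)$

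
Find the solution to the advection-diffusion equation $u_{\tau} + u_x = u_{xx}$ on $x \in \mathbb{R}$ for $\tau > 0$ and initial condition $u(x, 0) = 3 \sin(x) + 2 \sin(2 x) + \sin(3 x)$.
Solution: Moving frame: $\eta = x - \tau$, $\sigma = \tau$, $u = w(\eta,\sigma)$, so $u_{\tau} = w_{\sigma} - w_{\eta}$ and $u_{xx} = w_{\eta\eta}$.
Hence $u_{\tau} + u_x = w_{\sigma}$ and the PDE becomes the heat equation $w_{\sigma} = w_{\eta\eta}$ on $\eta \in \mathbb{R}$.
Initial data: $w(\eta,0) = u(\eta,0) = 3 \sin(\eta) + 2 \sin(2 \eta) + \sin(3 \eta)$. Each mode $\sin(n\eta)$ decays as $e^{-n^2\sigma}$ on $\mathbb{R}$, so $w(\eta,\sigma) = \sum c_n e^{-n^2\sigma} \sin(n\eta)$ with $c_1=3, c_2=2, c_3=1$: $w(\eta,\sigma) = 3 e^{-\sigma} \sin(\eta) + 2 e^{-4 \sigma} \sin(2 \eta) + e^{-9 \sigma} \sin(3 \eta)$.
Substituting back: $u(x,\tau) = w(x - \tau, \tau)$.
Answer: $u(x, \tau) = -3 e^{-\tau} \sin(\tau - x) - 2 e^{-4 \tau} \sin(2 \tau - 2 x) -  e^{-9 \tau} \sin(3 \tau - 3 x)$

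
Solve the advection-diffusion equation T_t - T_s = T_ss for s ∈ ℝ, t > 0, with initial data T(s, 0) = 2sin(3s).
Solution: Moving frame: η = s + t, σ = t, T = u(η,σ), so T_t = u_σ + u_η and T_ss = u_ηη.
Hence T_t - T_s = u_σ and the PDE becomes the heat equation u_σ = u_ηη on η ∈ ℝ.
Initial data: u(η,0) = T(η,0) = 2sin(3η). Each mode sin(nη) decays as exp(-n²σ) on ℝ, so u(η,σ) = Σ c_n exp(-n²σ) sin(nη) with c_3=2: u(η,σ) = 2exp(-9σ)sin(3η).
Substituting back: T(s,t) = u(s + t, t).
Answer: T(s, t) = 2exp(-9t)sin(3s + 3t)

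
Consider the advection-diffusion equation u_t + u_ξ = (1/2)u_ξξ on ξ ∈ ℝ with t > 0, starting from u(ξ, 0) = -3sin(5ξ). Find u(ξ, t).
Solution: Moving frame: η = ξ - t, σ = t, u = w(η,σ), so u_t = w_σ - w_η and u_ξξ = w_ηη.
Hence u_t + u_ξ = w_σ and the PDE becomes the heat equation w_σ = (1/2)w_ηη on η ∈ ℝ.
Initial data: w(η,0) = u(η,0) = -3sin(5η). Each mode sin(nη) decays as exp(-n²σ/2) on ℝ, so w(η,σ) = Σ c_n exp(-n²σ/2) sin(nη) with c_5=-3: w(η,σ) = -3exp(-25σ/2)sin(5η).
Substituting back: u(ξ,t) = w(ξ - t, t).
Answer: u(ξ, t) = 3exp(-25t/2)sin(5t - 5ξ)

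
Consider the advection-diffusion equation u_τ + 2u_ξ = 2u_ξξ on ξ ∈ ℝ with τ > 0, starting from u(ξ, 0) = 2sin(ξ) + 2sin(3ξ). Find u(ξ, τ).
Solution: Moving frame: η = ξ - 2τ, σ = τ, u = w(η,σ), so u_τ = w_σ - 2w_η and u_ξξ = w_ηη.
Hence u_τ + 2u_ξ = w_σ and the PDE becomes the heat equation w_σ = 2w_ηη on η ∈ ℝ.
Initial data: w(η,0) = u(η,0) = 2sin(η) + 2sin(3η). Each mode sin(nη) decays as exp(-2n²σ) on ℝ, so w(η,σ) = Σ c_n exp(-2n²σ) sin(nη) with c_1=2, c_3=2: w(η,σ) = 2exp(-2σ)sin(η) + 2exp(-18σ)sin(3η).
Substituting back: u(ξ,τ) = w(ξ - 2τ, τ).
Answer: u(ξ, τ) = 2exp(-2τ)sin(ξ - 2τ) + 2exp(-18τ)sin(3ξ - 6τ)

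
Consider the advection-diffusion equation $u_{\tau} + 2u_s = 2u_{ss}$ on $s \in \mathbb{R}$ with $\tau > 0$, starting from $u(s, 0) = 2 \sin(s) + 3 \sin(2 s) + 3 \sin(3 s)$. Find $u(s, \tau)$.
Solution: Change to a moving frame: let $\eta = s - 2\tau$, $\sigma = \tau$ and write $u(s,\tau) = w(\eta,\sigma)$.
By the chain rule $u_{\tau} = w_{\sigma} - 2w_{\eta}$, $u_s = w_{\eta}$, $u_{ss} = w_{\eta\eta}$.
Then $u_{\tau} + 2u_s = w_{\sigma}$: the advection term cancels and the PDE becomes the heat equation $w_{\sigma} = 2w_{\eta\eta}$ on $\eta \in \mathbb{R}$.
Initial data: $w(\eta,0) = u(\eta,0) = 2 \sin(\eta) + 3 \sin(2 \eta) + 3 \sin(3 \eta)$.
On $\eta \in \mathbb{R}$ each mode satisfies $(\sin(n\eta))'' = -n^2 \sin(n\eta)$, so $e^{-2n^2\sigma} \sin(n\eta)$ solves the heat equation; by superposition $w(\eta,\sigma) = \sum c_n e^{-2n^2\sigma} \sin(n\eta)$.
Reading off the coefficients: $c_1=2, c_2=3, c_3=3$, so $w(\eta,\sigma) = 2 e^{-2 \sigma} \sin(\eta) + 3 e^{-8 \sigma} \sin(2 \eta) + 3 e^{-18 \sigma} \sin(3 \eta)$.
Substituting back $\eta = s - 2\tau$, $\sigma = \tau$: $u(s,\tau) = w(s - 2\tau, \tau)$.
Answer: $u(s, \tau) = -2 e^{-2 \tau} \sin(2 \tau - s) - 3 e^{-8 \tau} \sin(4 \tau - 2 s) - 3 e^{-18 \tau} \sin(6 \tau - 3 s)$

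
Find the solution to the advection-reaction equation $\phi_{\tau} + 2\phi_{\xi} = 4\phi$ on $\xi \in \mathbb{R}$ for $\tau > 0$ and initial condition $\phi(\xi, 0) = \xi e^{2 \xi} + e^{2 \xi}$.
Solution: Substitute $\phi = e^{2\xi}u$.
Then $\phi_{\xi} = e^{2\xi}(u_{\xi} + 2u)$, $\phi_{\tau} = e^{2\xi}u_{\tau}$; substituting and dividing by $e^{2\xi}$, the lower-order terms cancel: $u_{\tau} + 2u_{\xi} = 0$ (standard advection equation).
Data for $u$: $u(\xi,0) = e^{-2\xi}\phi(\xi,0) = \xi + 1$.
By characteristics ($d\xi/d\tau = 2$), $u(\xi,\tau) = f(\xi - 2\tau)$ with $f = u( \cdot , 0)$.
So $u(\xi,\tau) = \xi - 2 \tau + 1$, and $\phi(\xi,\tau) = e^{2\xi}u(\xi,\tau)$.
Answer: $\phi(\xi, \tau) = -2 \tau e^{2 \xi} + \xi e^{2 \xi} + e^{2 \xi}$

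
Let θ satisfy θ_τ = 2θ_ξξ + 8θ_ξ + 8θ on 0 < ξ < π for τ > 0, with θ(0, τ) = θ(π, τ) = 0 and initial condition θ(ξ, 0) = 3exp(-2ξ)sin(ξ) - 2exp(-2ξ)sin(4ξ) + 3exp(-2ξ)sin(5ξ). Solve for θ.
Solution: Substitute θ = exp(-2ξ)u, i.e. u = exp(2ξ)θ.
By the product rule, θ_ξ = exp(-2ξ)(u_ξ - 2u), θ_ξξ = exp(-2ξ)(u_ξξ - 4u_ξ + 4u), θ_τ = exp(-2ξ)u_τ.
Substituting into the PDE and dividing by exp(-2ξ): u_τ = 2(u_ξξ - 4u_ξ + 4u) + 8(u_ξ - 2u) + 8u.
The lower-order terms cancel, leaving the standard heat equation u_τ = 2u_ξξ.
Initial data for u: u(ξ,0) = exp(2ξ)θ(ξ,0) = 3sin(ξ) - 2sin(4ξ) + 3sin(5ξ). The boundary conditions carry over: u(0,τ) = u(π,τ) = 0.
Solve for u:
  Using separation of variables u = X(ξ)G(τ):
  Eigenfunctions: sin(nξ), n = 1, 2, 3, ...
  General solution: u(ξ, τ) = Σ c_n sin(nξ) exp(-2n² τ)
  Matching u(ξ,0) = 3sin(ξ) - 2sin(4ξ) + 3sin(5ξ) term by term: c_1=3, c_4=-2, c_5=3.
Hence u(ξ,τ) = 3exp(-2τ)sin(ξ) - 2exp(-32τ)sin(4ξ) + 3exp(-50τ)sin(5ξ).
Transform back: θ(ξ,τ) = exp(-2ξ)u(ξ,τ).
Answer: θ(ξ, τ) = 3exp(-2ξ)exp(-2τ)sin(ξ) - 2exp(-2ξ)exp(-32τ)sin(4ξ) + 3exp(-2ξ)exp(-50τ)sin(5ξ)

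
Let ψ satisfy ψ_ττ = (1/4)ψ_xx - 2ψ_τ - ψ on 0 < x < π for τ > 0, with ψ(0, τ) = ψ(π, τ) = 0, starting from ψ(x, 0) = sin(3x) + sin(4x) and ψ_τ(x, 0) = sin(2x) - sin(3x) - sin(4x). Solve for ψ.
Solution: Substitute ψ = exp(-τ)u, i.e. u = exp(τ)ψ.
By the product rule, ψ_τ = exp(-τ)(u_τ - u), ψ_ττ = exp(-τ)(u_ττ - 2u_τ + u), ψ_xx = exp(-τ)u_xx.
Substituting into the PDE and dividing by exp(-τ): u_ττ - 2u_τ + u = (1/4)u_xx - 2(u_τ - u) - u.
The lower-order terms cancel, leaving the standard wave equation u_ττ = (1/4)u_xx.
Initial data for u: u(x,0) = ψ(x,0) = sin(3x) + sin(4x); u_τ(x,0) = ψ_τ(x,0) + ψ(x,0) = sin(2x). The boundary conditions carry over: u(0,τ) = u(π,τ) = 0.
Solve for u:
  Using separation of variables u = X(x)T(τ):
  Eigenfunctions: sin(nx), n = 1, 2, 3, ...
  General solution: u(x, τ) = Σ [A_n cos(n τ/2) + B_n sin(n τ/2)] sin(nx)
  From u(x,0) = sin(3x) + sin(4x): A_3=1, A_4=1. From u_τ(x,0) = sin(2x), using u_τ(x,0) = Σ ω_n B_n sin(nx) with ω_n = n/2: B_2 = 1/1 = 1.
Hence u(x,τ) = sin(2x)sin(τ) + sin(3x)cos(3τ/2) + sin(4x)cos(2τ).
Transform back: ψ(x,τ) = exp(-τ)u(x,τ).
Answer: ψ(x, τ) = exp(-τ)sin(2x)sin(τ) + exp(-τ)sin(3x)cos(3τ/2) + exp(-τ)sin(4x)cos(2τ)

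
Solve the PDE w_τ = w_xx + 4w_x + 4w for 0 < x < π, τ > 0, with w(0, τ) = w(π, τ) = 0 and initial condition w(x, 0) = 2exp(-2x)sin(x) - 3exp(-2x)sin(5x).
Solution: Substitute w = exp(-2x)u, i.e. u = exp(2x)w.
By the product rule, w_x = exp(-2x)(u_x - 2u), w_xx = exp(-2x)(u_xx - 4u_x + 4u), w_τ = exp(-2x)u_τ.
Substituting into the PDE and dividing by exp(-2x): u_τ = (u_xx - 4u_x + 4u) + 4(u_x - 2u) + 4u.
The lower-order terms cancel, leaving the standard heat equation u_τ = u_xx.
Initial data for u: u(x,0) = exp(2x)w(x,0) = 2sin(x) - 3sin(5x). The boundary conditions carry over: u(0,τ) = u(π,τ) = 0.
Solve for u:
  Using separation of variables u = X(x)T(τ):
  Eigenfunctions: sin(nx), n = 1, 2, 3, ...
  General solution: u(x, τ) = Σ c_n sin(nx) exp(-n² τ)
  Matching u(x,0) = 2sin(x) - 3sin(5x) term by term: c_1=2, c_5=-3.
Hence u(x,τ) = 2exp(-τ)sin(x) - 3exp(-25τ)sin(5x).
Transform back: w(x,τ) = exp(-2x)u(x,τ).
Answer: w(x, τ) = 2exp(-2x)exp(-τ)sin(x) - 3exp(-2x)exp(-25τ)sin(5x)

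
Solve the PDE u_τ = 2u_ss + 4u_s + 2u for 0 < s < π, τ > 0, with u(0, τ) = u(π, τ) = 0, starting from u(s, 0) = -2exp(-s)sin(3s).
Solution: Substitute u = exp(-s)w.
Then u_s = exp(-s)(w_s - w), u_ss = exp(-s)(w_ss - 2w_s + w), u_τ = exp(-s)w_τ; substituting and dividing by exp(-s), the lower-order terms cancel: w_τ = 2w_ss (standard heat equation).
Data for w: w(s,0) = exp(s)u(s,0) = -2sin(3s). The boundary conditions carry over: w(0,τ) = w(π,τ) = 0.
Separating variables: w = Σ c_n exp(-2n²τ) sin(ns). From w(s,0) = -2sin(3s): c_3=-2.
So w(s,τ) = -2exp(-18τ)sin(3s), and u(s,τ) = exp(-s)w(s,τ).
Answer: u(s, τ) = -2exp(-s)exp(-18τ)sin(3s)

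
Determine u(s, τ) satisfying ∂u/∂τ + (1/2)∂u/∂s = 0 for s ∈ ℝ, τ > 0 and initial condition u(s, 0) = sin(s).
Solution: By characteristics (ds/dτ = 1/2), u(s,τ) = f(s - (1/2)τ) with f = u(·, 0).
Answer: u(s, τ) = sin(s - τ/2)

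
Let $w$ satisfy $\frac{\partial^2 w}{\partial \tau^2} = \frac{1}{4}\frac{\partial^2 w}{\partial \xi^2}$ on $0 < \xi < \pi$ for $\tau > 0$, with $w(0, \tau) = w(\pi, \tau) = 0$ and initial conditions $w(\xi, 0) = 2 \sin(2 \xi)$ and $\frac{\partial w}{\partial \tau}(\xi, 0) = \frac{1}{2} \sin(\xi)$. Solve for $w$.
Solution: Using separation of variables $w = X(\xi)T(\tau)$:
Eigenfunctions: $\sin(n\xi)$, $n = 1, 2, 3, \ldots$
General solution: $w(\xi, \tau) = \sum [A_n \cos(n \tau/2) + B_n \sin(n \tau/2)] \sin(n\xi)$
From $w(\xi,0) = 2 \sin(2 \xi)$: $A_2=2$. From $w_{\tau}(\xi,0) = \frac{1}{2} \sin(\xi)$, using $w_{\tau}(\xi,0) = \sum \omega_n B_n \sin(n\xi)$ with $\omega_n = n/2$: $B_1 = (1/2)/(1/2) = 1$.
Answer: $w(\xi, \tau) = \sin(\tau/2) \sin(\xi) + 2 \sin(2 \xi) \cos(\tau)$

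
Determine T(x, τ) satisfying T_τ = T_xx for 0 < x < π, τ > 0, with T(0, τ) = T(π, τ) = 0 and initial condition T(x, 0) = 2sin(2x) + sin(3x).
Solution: Separating variables: T = Σ c_n exp(-n²τ) sin(nx). From T(x,0) = 2sin(2x) + sin(3x): c_2=2, c_3=1.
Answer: T(x, τ) = 2exp(-4τ)sin(2x) + exp(-9τ)sin(3x)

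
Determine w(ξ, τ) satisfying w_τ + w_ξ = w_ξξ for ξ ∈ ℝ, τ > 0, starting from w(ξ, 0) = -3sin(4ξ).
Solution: Moving frame: η = ξ - τ, σ = τ, w = u(η,σ), so w_τ = u_σ - u_η and w_ξξ = u_ηη.
Hence w_τ + w_ξ = u_σ and the PDE becomes the heat equation u_σ = u_ηη on η ∈ ℝ.
Initial data: u(η,0) = w(η,0) = -3sin(4η). Each mode sin(nη) decays as exp(-n²σ) on ℝ, so u(η,σ) = Σ c_n exp(-n²σ) sin(nη) with c_4=-3: u(η,σ) = -3exp(-16σ)sin(4η).
Substituting back: w(ξ,τ) = u(ξ - τ, τ).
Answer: w(ξ, τ) = -3exp(-16τ)sin(4ξ - 4τ)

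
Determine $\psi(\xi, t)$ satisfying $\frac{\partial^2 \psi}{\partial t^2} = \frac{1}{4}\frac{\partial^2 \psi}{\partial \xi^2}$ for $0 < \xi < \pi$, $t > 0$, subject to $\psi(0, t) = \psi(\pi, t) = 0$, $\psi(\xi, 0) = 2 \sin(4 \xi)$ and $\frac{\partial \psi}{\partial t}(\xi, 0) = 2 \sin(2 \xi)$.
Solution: Using separation of variables $\psi = X(\xi)T(t)$:
Eigenfunctions: $\sin(n\xi)$, $n = 1, 2, 3, \ldots$
General solution: $\psi(\xi, t) = \sum [A_n \cos(n t/2) + B_n \sin(n t/2)] \sin(n\xi)$
From $\psi(\xi,0) = 2 \sin(4 \xi)$: $A_4=2$. From $\psi_t(\xi,0) = 2 \sin(2 \xi)$, using $\psi_t(\xi,0) = \sum \omega_n B_n \sin(n\xi)$ with $\omega_n = n/2$: $B_2 = 2/1 = 2$.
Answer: $\psi(\xi, t) = 2 \sin(2 \xi) \sin(t) + 2 \sin(4 \xi) \cos(2 t)$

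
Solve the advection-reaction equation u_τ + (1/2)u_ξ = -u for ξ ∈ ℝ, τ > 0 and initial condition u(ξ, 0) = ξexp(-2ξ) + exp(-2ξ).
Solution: Substitute u = exp(-2ξ)w, i.e. w = exp(2ξ)u.
By the product rule, u_ξ = exp(-2ξ)(w_ξ - 2w), u_τ = exp(-2ξ)w_τ.
Substituting into the PDE and dividing by exp(-2ξ): w_τ + (1/2)(w_ξ - 2w) = -w.
The lower-order terms cancel, leaving the standard advection equation w_τ + (1/2)w_ξ = 0.
Initial data for w: w(ξ,0) = exp(2ξ)u(ξ,0) = ξ + 1.
Solve for w:
  By method of characteristics (waves move right with speed 1/2):
  Along characteristics ξ - (1/2)τ = const, w is constant, so w(ξ,τ) = f(ξ - (1/2)τ) with f = w(·, 0).
Hence w(ξ,τ) = ξ - (1/2)τ + 1.
Transform back: u(ξ,τ) = exp(-2ξ)w(ξ,τ).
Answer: u(ξ, τ) = ξexp(-2ξ) - (1/2)τexp(-2ξ) + exp(-2ξ)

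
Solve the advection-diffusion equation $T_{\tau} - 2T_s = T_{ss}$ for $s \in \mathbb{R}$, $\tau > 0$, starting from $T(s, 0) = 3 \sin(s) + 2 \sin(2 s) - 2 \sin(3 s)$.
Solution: Moving frame: $\eta = s + 2\tau$, $\sigma = \tau$, $T = u(\eta,\sigma)$, so $T_{\tau} = u_{\sigma} + 2u_{\eta}$ and $T_{ss} = u_{\eta\eta}$.
Hence $T_{\tau} - 2T_s = u_{\sigma}$ and the PDE becomes the heat equation $u_{\sigma} = u_{\eta\eta}$ on $\eta \in \mathbb{R}$.
Initial data: $u(\eta,0) = T(\eta,0) = 3 \sin(\eta) + 2 \sin(2 \eta) - 2 \sin(3 \eta)$. Each mode $\sin(n\eta)$ decays as $e^{-n^2\sigma}$ on $\mathbb{R}$, so $u(\eta,\sigma) = \sum c_n e^{-n^2\sigma} \sin(n\eta)$ with $c_1=3, c_2=2, c_3=-2$: $u(\eta,\sigma) = 3 e^{-\sigma} \sin(\eta) + 2 e^{-4 \sigma} \sin(2 \eta) - 2 e^{-9 \sigma} \sin(3 \eta)$.
Substituting back: $T(s,\tau) = u(s + 2\tau, \tau)$.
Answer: $T(s, \tau) = 3 e^{-\tau} \sin(2 \tau + s) + 2 e^{-4 \tau} \sin(4 \tau + 2 s) - 2 e^{-9 \tau} \sin(6 \tau + 3 s)$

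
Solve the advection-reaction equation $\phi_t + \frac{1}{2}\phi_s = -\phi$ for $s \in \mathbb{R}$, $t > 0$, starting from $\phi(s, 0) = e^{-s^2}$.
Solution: Substitute $\phi = e^{-t}u$, i.e. $u = e^{t}\phi$.
By the product rule, $\phi_t = e^{-t}(u_t - u)$, $\phi_s = e^{-t}u_s$.
Substituting into the PDE and dividing by $e^{-t}$: $u_t - u + \frac{1}{2}u_s = -u$.
The lower-order terms cancel, leaving the standard advection equation $u_t + \frac{1}{2}u_s = 0$.
Initial data for $u$: $u(s,0) = \phi(s,0) = e^{-s^2}$.
Solve for $u$:
  By method of characteristics (waves move right with speed 1/2):
  Along characteristics $s - \frac{1}{2}t =$ const, $u$ is constant, so $u(s,t) = f(s - \frac{1}{2}t)$ with $f = u( \cdot , 0)$.
Hence $u(s,t) = e^{-(s - t/2)^2}$.
Transform back: $\phi(s,t) = e^{-t}u(s,t)$.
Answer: $\phi(s, t) = e^{-t} e^{-(s - t/2)^2}$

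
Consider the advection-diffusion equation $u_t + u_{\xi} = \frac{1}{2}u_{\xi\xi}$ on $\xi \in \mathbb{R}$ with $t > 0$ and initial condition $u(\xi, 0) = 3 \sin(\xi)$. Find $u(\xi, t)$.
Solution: Change to a moving frame: let $\eta = \xi - t$, $\sigma = t$ and write $u(\xi,t) = w(\eta,\sigma)$.
By the chain rule $u_t = w_{\sigma} - w_{\eta}$, $u_{\xi} = w_{\eta}$, $u_{\xi\xi} = w_{\eta\eta}$.
Then $u_t + u_{\xi} = w_{\sigma}$: the advection term cancels and the PDE becomes the heat equation $w_{\sigma} = \frac{1}{2}w_{\eta\eta}$ on $\eta \in \mathbb{R}$.
Initial data: $w(\eta,0) = u(\eta,0) = 3 \sin(\eta)$.
On $\eta \in \mathbb{R}$ each mode satisfies $(\sin(n\eta))'' = -n^2 \sin(n\eta)$, so $e^{-n^2\sigma/2} \sin(n\eta)$ solves the heat equation; by superposition $w(\eta,\sigma) = \sum c_n e^{-n^2\sigma/2} \sin(n\eta)$.
Reading off the coefficients: $c_1=3$, so $w(\eta,\sigma) = 3 e^{-\sigma/2} \sin(\eta)$.
Substituting back $\eta = \xi - t$, $\sigma = t$: $u(\xi,t) = w(\xi - t, t)$.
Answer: $u(\xi, t) = 3 e^{-t/2} \sin(\xi - t)$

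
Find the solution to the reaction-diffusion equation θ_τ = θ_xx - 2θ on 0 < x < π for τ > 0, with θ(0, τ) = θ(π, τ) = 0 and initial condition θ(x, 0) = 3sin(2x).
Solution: Substitute θ = exp(-2τ)u, i.e. u = exp(2τ)θ.
By the product rule, θ_τ = exp(-2τ)(u_τ - 2u), θ_xx = exp(-2τ)u_xx.
Substituting into the PDE and dividing by exp(-2τ): u_τ - 2u = u_xx - 2u.
The lower-order terms cancel, leaving the standard heat equation u_τ = u_xx.
Initial data for u: u(x,0) = θ(x,0) = 3sin(2x). The boundary conditions carry over: u(0,τ) = u(π,τ) = 0.
Solve for u:
  Using separation of variables u = X(x)G(τ):
  Eigenfunctions: sin(nx), n = 1, 2, 3, ...
  General solution: u(x, τ) = Σ c_n sin(nx) exp(-n² τ)
  Matching u(x,0) = 3sin(2x) term by term: c_2=3.
Hence u(x,τ) = 3exp(-4τ)sin(2x).
Transform back: θ(x,τ) = exp(-2τ)u(x,τ).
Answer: θ(x, τ) = 3exp(-6τ)sin(2x)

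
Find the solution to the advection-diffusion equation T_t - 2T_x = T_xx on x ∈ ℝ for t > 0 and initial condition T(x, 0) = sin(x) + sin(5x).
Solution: Change to a moving frame: let η = x + 2t, σ = t and write T(x,t) = u(η,σ).
By the chain rule T_t = u_σ + 2u_η, T_x = u_η, T_xx = u_ηη.
Then T_t - 2T_x = u_σ: the advection term cancels and the PDE becomes the heat equation u_σ = u_ηη on η ∈ ℝ.
Initial data: u(η,0) = T(η,0) = sin(η) + sin(5η).
On η ∈ ℝ each mode satisfies (sin(nη))″ = -n² sin(nη), so exp(-n²σ) sin(nη) solves the heat equation; by superposition u(η,σ) = Σ c_n exp(-n²σ) sin(nη).
Reading off the coefficients: c_1=1, c_5=1, so u(η,σ) = exp(-σ)sin(η) + exp(-25σ)sin(5η).
Substituting back η = x + 2t, σ = t: T(x,t) = u(x + 2t, t).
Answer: T(x, t) = exp(-t)sin(2t + x) + exp(-25t)sin(10t + 5x)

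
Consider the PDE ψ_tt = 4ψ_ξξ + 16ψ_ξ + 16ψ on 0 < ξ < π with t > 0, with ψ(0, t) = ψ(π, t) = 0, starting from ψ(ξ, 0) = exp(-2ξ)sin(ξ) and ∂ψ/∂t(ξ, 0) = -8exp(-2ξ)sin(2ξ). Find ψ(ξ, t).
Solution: Substitute ψ = exp(-2ξ)u.
Then ψ_ξ = exp(-2ξ)(u_ξ - 2u), ψ_ξξ = exp(-2ξ)(u_ξξ - 4u_ξ + 4u), ψ_tt = exp(-2ξ)u_tt; substituting and dividing by exp(-2ξ), the lower-order terms cancel: u_tt = 4u_ξξ (standard wave equation).
Data for u: u(ξ,0) = exp(2ξ)ψ(ξ,0) = sin(ξ); u_t(ξ,0) = exp(2ξ)ψ_t(ξ,0) = -8sin(2ξ). The boundary conditions carry over: u(0,t) = u(π,t) = 0.
Separating variables: u = Σ [A_n cos(ω_n t) + B_n sin(ω_n t)] sin(nξ), ω_n = 2n. From ICs (B_n = velocity coefficient / ω_n): A_1=1, B_2=-2.
So u(ξ,t) = -2sin(4t)sin(2ξ) + sin(ξ)cos(2t), and ψ(ξ,t) = exp(-2ξ)u(ξ,t).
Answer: ψ(ξ, t) = -2exp(-2ξ)sin(4t)sin(2ξ) + exp(-2ξ)sin(ξ)cos(2t)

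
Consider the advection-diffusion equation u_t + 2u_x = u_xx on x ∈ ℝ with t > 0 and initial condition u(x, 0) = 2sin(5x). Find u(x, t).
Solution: Change to a moving frame: let η = x - 2t, σ = t and write u(x,t) = w(η,σ).
By the chain rule u_t = w_σ - 2w_η, u_x = w_η, u_xx = w_ηη.
Then u_t + 2u_x = w_σ: the advection term cancels and the PDE becomes the heat equation w_σ = w_ηη on η ∈ ℝ.
Initial data: w(η,0) = u(η,0) = 2sin(5η).
On η ∈ ℝ each mode satisfies (sin(nη))″ = -n² sin(nη), so exp(-n²σ) sin(nη) solves the heat equation; by superposition w(η,σ) = Σ c_n exp(-n²σ) sin(nη).
Reading off the coefficients: c_5=2, so w(η,σ) = 2exp(-25σ)sin(5η).
Substituting back η = x - 2t, σ = t: u(x,t) = w(x - 2t, t).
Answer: u(x, t) = -2exp(-25t)sin(10t - 5x)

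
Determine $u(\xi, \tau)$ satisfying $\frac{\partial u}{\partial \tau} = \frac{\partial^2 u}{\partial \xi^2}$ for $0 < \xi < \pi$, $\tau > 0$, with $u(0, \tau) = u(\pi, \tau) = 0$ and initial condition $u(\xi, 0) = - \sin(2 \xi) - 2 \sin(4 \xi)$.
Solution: Using separation of variables $u = X(\xi)T(\tau)$:
Eigenfunctions: $\sin(n\xi)$, $n = 1, 2, 3, \ldots$
General solution: $u(\xi, \tau) = \sum c_n \sin(n\xi) e^{-n^2 \tau}$
Matching $u(\xi,0) = - \sin(2 \xi) - 2 \sin(4 \xi)$ term by term: $c_2=-1, c_4=-2$.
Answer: $u(\xi, \tau) = - e^{-4 \tau} \sin(2 \xi) - 2 e^{-16 \tau} \sin(4 \xi)$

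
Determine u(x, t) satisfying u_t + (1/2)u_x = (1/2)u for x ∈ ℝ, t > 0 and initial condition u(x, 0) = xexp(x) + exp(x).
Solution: Substitute u = exp(x)w, i.e. w = exp(-x)u.
By the product rule, u_x = exp(x)(w_x + w), u_t = exp(x)w_t.
Substituting into the PDE and dividing by exp(x): w_t + (1/2)(w_x + w) = (1/2)w.
The lower-order terms cancel, leaving the standard advection equation w_t + (1/2)w_x = 0.
Initial data for w: w(x,0) = exp(-x)u(x,0) = x + 1.
Solve for w:
  By method of characteristics (waves move right with speed 1/2):
  Along characteristics x - (1/2)t = const, w is constant, so w(x,t) = f(x - (1/2)t) with f = w(·, 0).
Hence w(x,t) = -(1/2)t + x + 1.
Transform back: u(x,t) = exp(x)w(x,t).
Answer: u(x, t) = -(1/2)texp(x) + xexp(x) + exp(x)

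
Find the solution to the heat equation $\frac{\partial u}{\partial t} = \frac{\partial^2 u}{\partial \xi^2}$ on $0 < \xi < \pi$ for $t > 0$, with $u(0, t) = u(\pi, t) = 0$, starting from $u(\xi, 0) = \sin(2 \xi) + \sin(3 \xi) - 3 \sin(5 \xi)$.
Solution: Using separation of variables $u = X(\xi)T(t)$:
Eigenfunctions: $\sin(n\xi)$, $n = 1, 2, 3, \ldots$
General solution: $u(\xi, t) = \sum c_n \sin(n\xi) e^{-n^2 t}$
Matching $u(\xi,0) = \sin(2 \xi) + \sin(3 \xi) - 3 \sin(5 \xi)$ term by term: $c_2=1, c_3=1, c_5=-3$.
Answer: $u(\xi, t) = e^{-4 t} \sin(2 \xi) + e^{-9 t} \sin(3 \xi) - 3 e^{-25 t} \sin(5 \xi)$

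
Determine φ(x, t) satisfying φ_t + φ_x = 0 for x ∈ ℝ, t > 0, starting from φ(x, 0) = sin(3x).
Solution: By characteristics (dx/dt = 1), φ(x,t) = f(x - t) with f = φ(·, 0).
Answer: φ(x, t) = -sin(3t - 3x)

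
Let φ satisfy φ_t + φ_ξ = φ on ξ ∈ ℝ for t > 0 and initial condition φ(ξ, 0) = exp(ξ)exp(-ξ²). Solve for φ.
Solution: Substitute φ = exp(ξ)u.
Then φ_ξ = exp(ξ)(u_ξ + u), φ_t = exp(ξ)u_t; substituting and dividing by exp(ξ), the lower-order terms cancel: u_t + u_ξ = 0 (standard advection equation).
Data for u: u(ξ,0) = exp(-ξ)φ(ξ,0) = exp(-ξ²).
By characteristics (dξ/dt = 1), u(ξ,t) = f(ξ - t) with f = u(·, 0).
So u(ξ,t) = exp(-(-t + ξ)²), and φ(ξ,t) = exp(ξ)u(ξ,t).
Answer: φ(ξ, t) = exp(ξ)exp(-(-t + ξ)²)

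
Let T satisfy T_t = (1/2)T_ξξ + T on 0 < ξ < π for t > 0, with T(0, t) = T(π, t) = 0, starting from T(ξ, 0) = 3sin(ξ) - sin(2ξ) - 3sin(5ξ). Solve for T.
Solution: Substitute T = exp(t)u.
Then T_t = exp(t)(u_t + u), T_ξξ = exp(t)u_ξξ; substituting and dividing by exp(t), the lower-order terms cancel: u_t = (1/2)u_ξξ (standard heat equation).
Data for u: u(ξ,0) = T(ξ,0) = 3sin(ξ) - sin(2ξ) - 3sin(5ξ). The boundary conditions carry over: u(0,t) = u(π,t) = 0.
Separating variables: u = Σ c_n exp(-n²t/2) sin(nξ). From u(ξ,0) = 3sin(ξ) - sin(2ξ) - 3sin(5ξ): c_1=3, c_2=-1, c_5=-3.
So u(ξ,t) = -exp(-2t)sin(2ξ) + 3exp(-t/2)sin(ξ) - 3exp(-25t/2)sin(5ξ), and T(ξ,t) = exp(t)u(ξ,t).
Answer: T(ξ, t) = 3exp(t/2)sin(ξ) - exp(-t)sin(2ξ) - 3exp(-23t/2)sin(5ξ)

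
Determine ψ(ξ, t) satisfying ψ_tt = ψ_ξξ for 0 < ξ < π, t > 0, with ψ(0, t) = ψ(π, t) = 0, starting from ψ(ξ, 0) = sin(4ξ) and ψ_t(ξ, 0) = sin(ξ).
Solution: Separating variables: ψ = Σ [A_n cos(ω_n t) + B_n sin(ω_n t)] sin(nξ), ω_n = n. From ICs (B_n = velocity coefficient / ω_n): A_4=1, B_1=1.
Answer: ψ(ξ, t) = sin(t)sin(ξ) + sin(4ξ)cos(4t)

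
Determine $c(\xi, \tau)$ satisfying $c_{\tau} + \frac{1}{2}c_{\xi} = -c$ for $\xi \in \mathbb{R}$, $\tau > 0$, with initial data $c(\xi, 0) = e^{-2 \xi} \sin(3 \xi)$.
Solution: Substitute $c = e^{-2\xi}u$, i.e. $u = e^{2\xi}c$.
By the product rule, $c_{\xi} = e^{-2\xi}(u_{\xi} - 2u)$, $c_{\tau} = e^{-2\xi}u_{\tau}$.
Substituting into the PDE and dividing by $e^{-2\xi}$: $u_{\tau} + \frac{1}{2}(u_{\xi} - 2u) = -u$.
The lower-order terms cancel, leaving the standard advection equation $u_{\tau} + \frac{1}{2}u_{\xi} = 0$.
Initial data for $u$: $u(\xi,0) = e^{2\xi}c(\xi,0) = \sin(3 \xi)$.
Solve for $u$:
  By method of characteristics (waves move right with speed 1/2):
  Along characteristics $\xi - \frac{1}{2}\tau =$ const, $u$ is constant, so $u(\xi,\tau) = f(\xi - \frac{1}{2}\tau)$ with $f = u( \cdot , 0)$.
Hence $u(\xi,\tau) = \sin(3 \xi - 3 \tau/2)$.
Transform back: $c(\xi,\tau) = e^{-2\xi}u(\xi,\tau)$.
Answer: $c(\xi, \tau) = - e^{-2 \xi} \sin(3 \tau/2 - 3 \xi)$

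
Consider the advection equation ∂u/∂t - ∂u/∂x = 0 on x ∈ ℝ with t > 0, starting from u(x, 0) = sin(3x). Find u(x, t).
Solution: By characteristics (dx/dt = -1), u(x,t) = f(x + t) with f = u(·, 0).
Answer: u(x, t) = sin(3t + 3x)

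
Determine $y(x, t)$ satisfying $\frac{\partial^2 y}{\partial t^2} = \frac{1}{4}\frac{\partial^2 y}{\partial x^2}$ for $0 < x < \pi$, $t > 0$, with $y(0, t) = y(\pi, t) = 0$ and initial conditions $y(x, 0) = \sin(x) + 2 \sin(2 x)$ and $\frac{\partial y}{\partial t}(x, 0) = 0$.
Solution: Using separation of variables $y = X(x)T(t)$:
Eigenfunctions: $\sin(nx)$, $n = 1, 2, 3, \ldots$
General solution: $y(x, t) = \sum [A_n \cos(n t/2) + B_n \sin(n t/2)] \sin(nx)$
From $y(x,0) = \sin(x) + 2 \sin(2 x)$: $A_1=1, A_2=2$. From $y_t(x,0) = 0$: all $B_n = 0$.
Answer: $y(x, t) = \sin(x) \cos(t/2) + 2 \sin(2 x) \cos(t)$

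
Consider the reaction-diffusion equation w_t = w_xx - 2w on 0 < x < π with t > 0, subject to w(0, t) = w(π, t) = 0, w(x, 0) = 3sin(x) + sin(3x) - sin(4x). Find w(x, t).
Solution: Substitute w = exp(-2t)u.
Then w_t = exp(-2t)(u_t - 2u), w_xx = exp(-2t)u_xx; substituting and dividing by exp(-2t), the lower-order terms cancel: u_t = u_xx (standard heat equation).
Data for u: u(x,0) = w(x,0) = 3sin(x) + sin(3x) - sin(4x). The boundary conditions carry over: u(0,t) = u(π,t) = 0.
Separating variables: u = Σ c_n exp(-n²t) sin(nx). From u(x,0) = 3sin(x) + sin(3x) - sin(4x): c_1=3, c_3=1, c_4=-1.
So u(x,t) = 3exp(-t)sin(x) + exp(-9t)sin(3x) - exp(-16t)sin(4x), and w(x,t) = exp(-2t)u(x,t).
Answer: w(x, t) = 3exp(-3t)sin(x) + exp(-11t)sin(3x) - exp(-18t)sin(4x)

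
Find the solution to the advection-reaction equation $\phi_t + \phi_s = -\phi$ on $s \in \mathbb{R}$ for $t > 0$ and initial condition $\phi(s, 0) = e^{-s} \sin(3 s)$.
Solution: Substitute $\phi = e^{-s}u$, i.e. $u = e^{s}\phi$.
By the product rule, $\phi_s = e^{-s}(u_s - u)$, $\phi_t = e^{-s}u_t$.
Substituting into the PDE and dividing by $e^{-s}$: $u_t + (u_s - u) = -u$.
The lower-order terms cancel, leaving the standard advection equation $u_t + u_s = 0$.
Initial data for $u$: $u(s,0) = e^{s}\phi(s,0) = \sin(3 s)$.
Solve for $u$:
  By method of characteristics (waves move right with speed 1):
  Along characteristics $s - t =$ const, $u$ is constant, so $u(s,t) = f(s - t)$ with $f = u( \cdot , 0)$.
Hence $u(s,t) = \sin(3 s - 3 t)$.
Transform back: $\phi(s,t) = e^{-s}u(s,t)$.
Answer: $\phi(s, t) = e^{-s} \sin(3 s - 3 t)$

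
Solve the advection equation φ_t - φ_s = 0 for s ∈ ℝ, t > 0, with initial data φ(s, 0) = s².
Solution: By characteristics (ds/dt = -1), φ(s,t) = f(s + t) with f = φ(·, 0).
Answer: φ(s, t) = s² + 2st + t²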